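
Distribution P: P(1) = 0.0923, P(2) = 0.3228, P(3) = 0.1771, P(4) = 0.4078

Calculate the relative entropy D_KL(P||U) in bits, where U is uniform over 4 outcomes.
0.1861 bits

U(i) = 1/4 for all i

D_KL(P||U) = Σ P(x) log₂(P(x) / (1/4))
           = Σ P(x) log₂(P(x)) + log₂(4)
           = log₂(4) - H(P)

H(P) = -Σ P(x) log₂(P(x)):
  -P(1)·log₂(P(1)) = -(0.0923)·log₂(0.0923) = 0.31728
  -P(2)·log₂(P(2)) = -(0.3228)·log₂(0.3228) = 0.52658
  -P(3)·log₂(P(3)) = -(0.1771)·log₂(0.1771) = 0.44228
  -P(4)·log₂(P(4)) = -(0.4078)·log₂(0.4078) = 0.52772
H(P) = 0.31728 + 0.52658 + 0.44228 + 0.52772 = 1.81386 bits

log₂(4) = 2.00000 bits

D_KL(P||U) = 2.00000 - 1.81386 = 0.18614 ≈ 0.1861 bits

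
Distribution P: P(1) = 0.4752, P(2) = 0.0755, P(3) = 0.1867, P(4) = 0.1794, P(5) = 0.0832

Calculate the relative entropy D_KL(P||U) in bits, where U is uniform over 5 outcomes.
0.3352 bits

U(i) = 1/5 for all i

D_KL(P||U) = Σ P(x) log₂(P(x) / (1/5))
           = Σ P(x) log₂(P(x)) + log₂(5)
           = log₂(5) - H(P)

H(P) = -Σ P(x) log₂(P(x)):
  -P(1)·log₂(P(1)) = -(0.4752)·log₂(0.4752) = 0.51008
  -P(2)·log₂(P(2)) = -(0.0755)·log₂(0.0755) = 0.28142
  -P(3)·log₂(P(3)) = -(0.1867)·log₂(0.1867) = 0.45204
  -P(4)·log₂(P(4)) = -(0.1794)·log₂(0.1794) = 0.44469
  -P(5)·log₂(P(5)) = -(0.0832)·log₂(0.0832) = 0.29846
H(P) = 0.51008 + 0.28142 + 0.45204 + 0.44469 + 0.29846 = 1.98669 bits

log₂(5) = 2.32193 bits

D_KL(P||U) = 2.32193 - 1.98669 = 0.33524 ≈ 0.3352 bits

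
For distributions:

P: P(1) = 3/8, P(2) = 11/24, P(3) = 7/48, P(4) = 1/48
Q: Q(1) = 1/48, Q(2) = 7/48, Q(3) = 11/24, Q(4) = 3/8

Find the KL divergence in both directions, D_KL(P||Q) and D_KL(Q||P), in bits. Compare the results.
D_KL(P||Q) = 1.9931 bits, D_KL(Q||P) = 1.9931 bits. The two directions give exactly the same value for this pair.

D_KL(P||Q) = Σ P(x) log₂(P(x)/Q(x))

Computing term by term:
  P(1)·log₂(P(1)/Q(1)) = (3/8)·log₂((3/8)/(1/48)) = 1.56372
  P(2)·log₂(P(2)/Q(2)) = (11/24)·log₂((11/24)/(7/48)) = 0.75720
  P(3)·log₂(P(3)/Q(3)) = (7/48)·log₂((7/48)/(11/24)) = -0.24093
  P(4)·log₂(P(4)/Q(4)) = (1/48)·log₂((1/48)/(3/8)) = -0.08687

D_KL(P||Q) = 1.56372 + 0.75720 - 0.24093 - 0.08687 = 1.99312 ≈ 1.9931 bits

D_KL(Q||P) = Σ Q(x) log₂(Q(x)/P(x))

Computing term by term:
  Q(1)·log₂(Q(1)/P(1)) = (1/48)·log₂((1/48)/(3/8)) = -0.08687
  Q(2)·log₂(Q(2)/P(2)) = (7/48)·log₂((7/48)/(11/24)) = -0.24093
  Q(3)·log₂(Q(3)/P(3)) = (11/24)·log₂((11/24)/(7/48)) = 0.75720
  Q(4)·log₂(Q(4)/P(4)) = (3/8)·log₂((3/8)/(1/48)) = 1.56372

D_KL(Q||P) = -0.08687 - 0.24093 + 0.75720 + 1.56372 = 1.99312 ≈ 1.9931 bits

These ARE equal here. Q is P with outcomes relabeled (Q(1) = P(4), Q(2) = P(3), Q(3) = P(2), Q(4) = P(1)) by a relabeling that is its own inverse, so the two sums contain exactly the same terms in a different order. This is a special case — KL divergence is not symmetric in general: D_KL(P||Q) ≠ D_KL(Q||P) for most P, Q.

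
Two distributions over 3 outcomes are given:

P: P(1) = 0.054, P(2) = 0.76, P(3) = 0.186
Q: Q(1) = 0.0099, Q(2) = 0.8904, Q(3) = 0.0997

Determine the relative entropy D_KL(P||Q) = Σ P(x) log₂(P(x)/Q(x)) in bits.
0.1259 bits

D_KL(P||Q) = Σ P(x) log₂(P(x)/Q(x))

Computing term by term:
  P(1)·log₂(P(1)/Q(1)) = 0.054·log₂(0.054/0.0099) = 0.13216
  P(2)·log₂(P(2)/Q(2)) = 0.76·log₂(0.76/0.8904) = -0.17363
  P(3)·log₂(P(3)/Q(3)) = 0.186·log₂(0.186/0.0997) = 0.16733

D_KL(P||Q) = 0.13216 - 0.17363 + 0.16733 = 0.12586 ≈ 0.1259 bits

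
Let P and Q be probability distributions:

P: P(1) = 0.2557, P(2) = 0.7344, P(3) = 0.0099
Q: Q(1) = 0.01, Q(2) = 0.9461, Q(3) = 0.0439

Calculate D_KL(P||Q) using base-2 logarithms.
0.9061 bits

D_KL(P||Q) = Σ P(x) log₂(P(x)/Q(x))

Computing term by term:
  P(1)·log₂(P(1)/Q(1)) = 0.2557·log₂(0.2557/0.01) = 1.19575
  P(2)·log₂(P(2)/Q(2)) = 0.7344·log₂(0.7344/0.9461) = -0.26837
  P(3)·log₂(P(3)/Q(3)) = 0.0099·log₂(0.0099/0.0439) = -0.02127

D_KL(P||Q) = 1.19575 - 0.26837 - 0.02127 = 0.90611 ≈ 0.9061 bits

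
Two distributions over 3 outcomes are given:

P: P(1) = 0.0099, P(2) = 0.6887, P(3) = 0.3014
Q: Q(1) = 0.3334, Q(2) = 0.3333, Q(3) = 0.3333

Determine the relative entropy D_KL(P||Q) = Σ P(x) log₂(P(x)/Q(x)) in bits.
0.6271 bits

D_KL(P||Q) = Σ P(x) log₂(P(x)/Q(x))

Computing term by term:
  P(1)·log₂(P(1)/Q(1)) = 0.0099·log₂(0.0099/0.3334) = -0.05023
  P(2)·log₂(P(2)/Q(2)) = 0.6887·log₂(0.6887/0.3333) = 0.72111
  P(3)·log₂(P(3)/Q(3)) = 0.3014·log₂(0.3014/0.3333) = -0.04375

D_KL(P||Q) = -0.05023 + 0.72111 - 0.04375 = 0.62713 ≈ 0.6271 bits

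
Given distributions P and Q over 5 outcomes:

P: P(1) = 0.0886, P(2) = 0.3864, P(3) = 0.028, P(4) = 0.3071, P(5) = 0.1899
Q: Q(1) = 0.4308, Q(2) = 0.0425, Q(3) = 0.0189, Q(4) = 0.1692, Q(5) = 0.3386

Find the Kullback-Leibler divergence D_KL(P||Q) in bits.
1.1499 bits

D_KL(P||Q) = Σ P(x) log₂(P(x)/Q(x))

Computing term by term:
  P(1)·log₂(P(1)/Q(1)) = 0.0886·log₂(0.0886/0.4308) = -0.20215
  P(2)·log₂(P(2)/Q(2)) = 0.3864·log₂(0.3864/0.0425) = 1.23051
  P(3)·log₂(P(3)/Q(3)) = 0.028·log₂(0.028/0.0189) = 0.01588
  P(4)·log₂(P(4)/Q(4)) = 0.3071·log₂(0.3071/0.1692) = 0.26410
  P(5)·log₂(P(5)/Q(5)) = 0.1899·log₂(0.1899/0.3386) = -0.15844

D_KL(P||Q) = -0.20215 + 1.23051 + 0.01588 + 0.26410 - 0.15844 = 1.14990 ≈ 1.1499 bits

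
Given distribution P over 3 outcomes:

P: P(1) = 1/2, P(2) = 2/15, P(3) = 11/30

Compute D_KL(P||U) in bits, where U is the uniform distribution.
0.1666 bits

U(i) = 1/3 for all i

D_KL(P||U) = Σ P(x) log₂(P(x) / (1/3))
           = Σ P(x) log₂(P(x)) + log₂(3)
           = log₂(3) - H(P)

H(P) = -Σ P(x) log₂(P(x)):
  -P(1)·log₂(P(1)) = -(1/2)·log₂(1/2) = 0.50000
  -P(2)·log₂(P(2)) = -(2/15)·log₂(2/15) = 0.38759
  -P(3)·log₂(P(3)) = -(11/30)·log₂(11/30) = 0.53073
H(P) = 0.50000 + 0.38759 + 0.53073 = 1.41832 bits

log₂(3) = 1.58496 bits

D_KL(P||U) = 1.58496 - 1.41832 = 0.16664 ≈ 0.1666 bits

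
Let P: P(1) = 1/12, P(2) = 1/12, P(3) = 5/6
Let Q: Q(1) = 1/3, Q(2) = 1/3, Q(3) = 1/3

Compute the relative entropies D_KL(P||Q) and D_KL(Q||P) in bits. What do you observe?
D_KL(P||Q) = 0.7683 bits, D_KL(Q||P) = 0.8927 bits. The two directions give different values (D_KL(Q||P) exceeds D_KL(P||Q) by 0.1244 bits): KL divergence is asymmetric.

D_KL(P||Q) = Σ P(x) log₂(P(x)/Q(x))

Computing term by term:
  P(1)·log₂(P(1)/Q(1)) = (1/12)·log₂((1/12)/(1/3)) = -0.16667
  P(2)·log₂(P(2)/Q(2)) = (1/12)·log₂((1/12)/(1/3)) = -0.16667
  P(3)·log₂(P(3)/Q(3)) = (5/6)·log₂((5/6)/(1/3)) = 1.10161

D_KL(P||Q) = -0.16667 - 0.16667 + 1.10161 = 0.76827 ≈ 0.7683 bits

D_KL(Q||P) = Σ Q(x) log₂(Q(x)/P(x))

Computing term by term:
  Q(1)·log₂(Q(1)/P(1)) = (1/3)·log₂((1/3)/(1/12)) = 0.66667
  Q(2)·log₂(Q(2)/P(2)) = (1/3)·log₂((1/3)/(1/12)) = 0.66667
  Q(3)·log₂(Q(3)/P(3)) = (1/3)·log₂((1/3)/(5/6)) = -0.44064

D_KL(Q||P) = 0.66667 + 0.66667 - 0.44064 = 0.89270 ≈ 0.8927 bits

These are NOT equal (difference: 0.1244 bits). KL divergence is asymmetric: D_KL(P||Q) ≠ D_KL(Q||P) in general.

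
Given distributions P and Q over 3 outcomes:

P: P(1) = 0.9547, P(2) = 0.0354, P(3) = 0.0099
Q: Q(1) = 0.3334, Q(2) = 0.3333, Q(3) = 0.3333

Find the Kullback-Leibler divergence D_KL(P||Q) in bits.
1.2843 bits

D_KL(P||Q) = Σ P(x) log₂(P(x)/Q(x))

Computing term by term:
  P(1)·log₂(P(1)/Q(1)) = 0.9547·log₂(0.9547/0.3334) = 1.44904
  P(2)·log₂(P(2)/Q(2)) = 0.0354·log₂(0.0354/0.3333) = -0.11452
  P(3)·log₂(P(3)/Q(3)) = 0.0099·log₂(0.0099/0.3333) = -0.05023

D_KL(P||Q) = 1.44904 - 0.11452 - 0.05023 = 1.28429 ≈ 1.2843 bits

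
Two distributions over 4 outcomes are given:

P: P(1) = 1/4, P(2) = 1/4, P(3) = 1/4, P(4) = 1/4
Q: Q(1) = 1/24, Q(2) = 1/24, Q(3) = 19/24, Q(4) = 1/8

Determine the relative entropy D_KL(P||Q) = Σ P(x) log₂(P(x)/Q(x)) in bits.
1.1267 bits

D_KL(P||Q) = Σ P(x) log₂(P(x)/Q(x))

Computing term by term:
  P(1)·log₂(P(1)/Q(1)) = (1/4)·log₂((1/4)/(1/24)) = 0.64624
  P(2)·log₂(P(2)/Q(2)) = (1/4)·log₂((1/4)/(1/24)) = 0.64624
  P(3)·log₂(P(3)/Q(3)) = (1/4)·log₂((1/4)/(19/24)) = -0.41574
  P(4)·log₂(P(4)/Q(4)) = (1/4)·log₂((1/4)/(1/8)) = 0.25000

D_KL(P||Q) = 0.64624 + 0.64624 - 0.41574 + 0.25000 = 1.12674 ≈ 1.1267 bits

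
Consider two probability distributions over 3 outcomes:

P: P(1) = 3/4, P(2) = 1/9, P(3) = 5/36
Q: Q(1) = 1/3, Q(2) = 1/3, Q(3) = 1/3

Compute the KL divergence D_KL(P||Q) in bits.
0.5259 bits

D_KL(P||Q) = Σ P(x) log₂(P(x)/Q(x))

Computing term by term:
  P(1)·log₂(P(1)/Q(1)) = (3/4)·log₂((3/4)/(1/3)) = 0.87744
  P(2)·log₂(P(2)/Q(2)) = (1/9)·log₂((1/9)/(1/3)) = -0.17611
  P(3)·log₂(P(3)/Q(3)) = (5/36)·log₂((5/36)/(1/3)) = -0.17542

D_KL(P||Q) = 0.87744 - 0.17611 - 0.17542 = 0.52591 ≈ 0.5259 bits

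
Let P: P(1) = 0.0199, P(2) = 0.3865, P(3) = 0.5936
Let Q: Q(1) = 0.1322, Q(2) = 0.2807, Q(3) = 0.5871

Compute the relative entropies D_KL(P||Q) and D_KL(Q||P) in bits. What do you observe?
D_KL(P||Q) = 0.1334 bits, D_KL(Q||P) = 0.2223 bits. The two directions give different values (D_KL(Q||P) exceeds D_KL(P||Q) by 0.0889 bits): KL divergence is asymmetric.

D_KL(P||Q) = Σ P(x) log₂(P(x)/Q(x))

Computing term by term:
  P(1)·log₂(P(1)/Q(1)) = 0.0199·log₂(0.0199/0.1322) = -0.05436
  P(2)·log₂(P(2)/Q(2)) = 0.3865·log₂(0.3865/0.2807) = 0.17835
  P(3)·log₂(P(3)/Q(3)) = 0.5936·log₂(0.5936/0.5871) = 0.00943

D_KL(P||Q) = -0.05436 + 0.17835 + 0.00943 = 0.13342 ≈ 0.1334 bits

D_KL(Q||P) = Σ Q(x) log₂(Q(x)/P(x))

Computing term by term:
  Q(1)·log₂(Q(1)/P(1)) = 0.1322·log₂(0.1322/0.0199) = 0.36115
  Q(2)·log₂(Q(2)/P(2)) = 0.2807·log₂(0.2807/0.3865) = -0.12953
  Q(3)·log₂(Q(3)/P(3)) = 0.5871·log₂(0.5871/0.5936) = -0.00933

D_KL(Q||P) = 0.36115 - 0.12953 - 0.00933 = 0.22229 ≈ 0.2223 bits

These are NOT equal (difference: 0.0889 bits). KL divergence is asymmetric: D_KL(P||Q) ≠ D_KL(Q||P) in general.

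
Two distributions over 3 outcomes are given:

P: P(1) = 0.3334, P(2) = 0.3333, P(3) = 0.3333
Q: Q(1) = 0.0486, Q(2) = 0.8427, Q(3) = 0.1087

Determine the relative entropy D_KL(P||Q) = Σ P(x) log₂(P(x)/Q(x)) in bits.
1.0190 bits

D_KL(P||Q) = Σ P(x) log₂(P(x)/Q(x))

Computing term by term:
  P(1)·log₂(P(1)/Q(1)) = 0.3334·log₂(0.3334/0.0486) = 0.92626
  P(2)·log₂(P(2)/Q(2)) = 0.3333·log₂(0.3333/0.8427) = -0.44602
  P(3)·log₂(P(3)/Q(3)) = 0.3333·log₂(0.3333/0.1087) = 0.53877

D_KL(P||Q) = 0.92626 - 0.44602 + 0.53877 = 1.01901 ≈ 1.0190 bits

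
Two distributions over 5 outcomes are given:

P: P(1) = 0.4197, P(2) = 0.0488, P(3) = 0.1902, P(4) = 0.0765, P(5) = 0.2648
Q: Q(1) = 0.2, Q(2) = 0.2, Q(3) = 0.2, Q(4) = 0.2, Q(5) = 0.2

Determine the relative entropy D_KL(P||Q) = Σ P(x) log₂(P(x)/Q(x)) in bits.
0.3369 bits

D_KL(P||Q) = Σ P(x) log₂(P(x)/Q(x))

Computing term by term:
  P(1)·log₂(P(1)/Q(1)) = 0.4197·log₂(0.4197/0.2) = 0.44881
  P(2)·log₂(P(2)/Q(2)) = 0.0488·log₂(0.0488/0.2) = -0.09931
  P(3)·log₂(P(3)/Q(3)) = 0.1902·log₂(0.1902/0.2) = -0.01379
  P(4)·log₂(P(4)/Q(4)) = 0.0765·log₂(0.0765/0.2) = -0.10606
  P(5)·log₂(P(5)/Q(5)) = 0.2648·log₂(0.2648/0.2) = 0.10722

D_KL(P||Q) = 0.44881 - 0.09931 - 0.01379 - 0.10606 + 0.10722 = 0.33687 ≈ 0.3369 bits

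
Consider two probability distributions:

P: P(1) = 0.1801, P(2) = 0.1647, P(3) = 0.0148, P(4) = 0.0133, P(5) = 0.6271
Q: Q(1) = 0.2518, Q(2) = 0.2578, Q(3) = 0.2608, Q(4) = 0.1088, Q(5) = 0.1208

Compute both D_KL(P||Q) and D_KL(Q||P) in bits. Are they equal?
D_KL(P||Q) = 1.1949 bits, D_KL(Q||P) = 1.4108 bits. No, they are not equal.

D_KL(P||Q) = Σ P(x) log₂(P(x)/Q(x))

Computing term by term:
  P(1)·log₂(P(1)/Q(1)) = 0.1801·log₂(0.1801/0.2518) = -0.08707
  P(2)·log₂(P(2)/Q(2)) = 0.1647·log₂(0.1647/0.2578) = -0.10646
  P(3)·log₂(P(3)/Q(3)) = 0.0148·log₂(0.0148/0.2608) = -0.06126
  P(4)·log₂(P(4)/Q(4)) = 0.0133·log₂(0.0133/0.1088) = -0.04033
  P(5)·log₂(P(5)/Q(5)) = 0.6271·log₂(0.6271/0.1208) = 1.49004

D_KL(P||Q) = -0.08707 - 0.10646 - 0.06126 - 0.04033 + 1.49004 = 1.19492 ≈ 1.1949 bits

D_KL(Q||P) = Σ Q(x) log₂(Q(x)/P(x))

Computing term by term:
  Q(1)·log₂(Q(1)/P(1)) = 0.2518·log₂(0.2518/0.1801) = 0.12174
  Q(2)·log₂(Q(2)/P(2)) = 0.2578·log₂(0.2578/0.1647) = 0.16664
  Q(3)·log₂(Q(3)/P(3)) = 0.2608·log₂(0.2608/0.0148) = 1.07952
  Q(4)·log₂(Q(4)/P(4)) = 0.1088·log₂(0.1088/0.0133) = 0.32990
  Q(5)·log₂(Q(5)/P(5)) = 0.1208·log₂(0.1208/0.6271) = -0.28703

D_KL(Q||P) = 0.12174 + 0.16664 + 1.07952 + 0.32990 - 0.28703 = 1.41077 ≈ 1.4108 bits

These are NOT equal (difference: 0.2159 bits). KL divergence is asymmetric: D_KL(P||Q) ≠ D_KL(Q||P) in general.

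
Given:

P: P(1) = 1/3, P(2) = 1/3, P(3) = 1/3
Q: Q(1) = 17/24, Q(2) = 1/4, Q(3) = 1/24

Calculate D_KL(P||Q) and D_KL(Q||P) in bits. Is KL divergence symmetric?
D_KL(P||Q) = 0.7759 bits, D_KL(Q||P) = 0.5415 bits. No, KL divergence is not symmetric.

D_KL(P||Q) = Σ P(x) log₂(P(x)/Q(x))

Computing term by term:
  P(1)·log₂(P(1)/Q(1)) = (1/3)·log₂((1/3)/(17/24)) = -0.36249
  P(2)·log₂(P(2)/Q(2)) = (1/3)·log₂((1/3)/(1/4)) = 0.13835
  P(3)·log₂(P(3)/Q(3)) = (1/3)·log₂((1/3)/(1/24)) = 1.00000

D_KL(P||Q) = -0.36249 + 0.13835 + 1.00000 = 0.77586 ≈ 0.7759 bits

D_KL(Q||P) = Σ Q(x) log₂(Q(x)/P(x))

Computing term by term:
  Q(1)·log₂(Q(1)/P(1)) = (17/24)·log₂((17/24)/(1/3)) = 0.77029
  Q(2)·log₂(Q(2)/P(2)) = (1/4)·log₂((1/4)/(1/3)) = -0.10376
  Q(3)·log₂(Q(3)/P(3)) = (1/24)·log₂((1/24)/(1/3)) = -0.12500

D_KL(Q||P) = 0.77029 - 0.10376 - 0.12500 = 0.54153 ≈ 0.5415 bits

These are NOT equal (difference: 0.2344 bits). KL divergence is asymmetric: D_KL(P||Q) ≠ D_KL(Q||P) in general.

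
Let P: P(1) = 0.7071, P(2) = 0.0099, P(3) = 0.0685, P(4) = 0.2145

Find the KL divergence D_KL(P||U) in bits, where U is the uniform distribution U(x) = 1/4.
0.8392 bits

U(i) = 1/4 for all i

D_KL(P||U) = Σ P(x) log₂(P(x) / (1/4))
           = Σ P(x) log₂(P(x)) + log₂(4)
           = log₂(4) - H(P)

H(P) = -Σ P(x) log₂(P(x)):
  -P(1)·log₂(P(1)) = -(0.7071)·log₂(0.7071) = 0.35356
  -P(2)·log₂(P(2)) = -(0.0099)·log₂(0.0099) = 0.06592
  -P(3)·log₂(P(3)) = -(0.0685)·log₂(0.0685) = 0.26494
  -P(4)·log₂(P(4)) = -(0.2145)·log₂(0.2145) = 0.47639
H(P) = 0.35356 + 0.06592 + 0.26494 + 0.47639 = 1.16081 bits

log₂(4) = 2.00000 bits

D_KL(P||U) = 2.00000 - 1.16081 = 0.83919 ≈ 0.8392 bits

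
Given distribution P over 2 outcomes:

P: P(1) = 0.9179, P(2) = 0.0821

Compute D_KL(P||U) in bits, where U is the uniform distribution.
0.5905 bits

U(i) = 1/2 for all i

D_KL(P||U) = Σ P(x) log₂(P(x) / (1/2))
           = Σ P(x) log₂(P(x)) + log₂(2)
           = log₂(2) - H(P)

H(P) = -Σ P(x) log₂(P(x)):
  -P(1)·log₂(P(1)) = -(0.9179)·log₂(0.9179) = 0.11344
  -P(2)·log₂(P(2)) = -(0.0821)·log₂(0.0821) = 0.29609
H(P) = 0.11344 + 0.29609 = 0.40953 bits

log₂(2) = 1.00000 bits

D_KL(P||U) = 1.00000 - 0.40953 = 0.59047 ≈ 0.5905 bits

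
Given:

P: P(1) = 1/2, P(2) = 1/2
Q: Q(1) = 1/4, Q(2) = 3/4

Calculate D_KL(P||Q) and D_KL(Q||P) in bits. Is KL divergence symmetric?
D_KL(P||Q) = 0.2075 bits, D_KL(Q||P) = 0.1887 bits. No, KL divergence is not symmetric.

D_KL(P||Q) = Σ P(x) log₂(P(x)/Q(x))

Computing term by term:
  P(1)·log₂(P(1)/Q(1)) = (1/2)·log₂((1/2)/(1/4)) = 0.50000
  P(2)·log₂(P(2)/Q(2)) = (1/2)·log₂((1/2)/(3/4)) = -0.29248

D_KL(P||Q) = 0.50000 - 0.29248 = 0.20752 ≈ 0.2075 bits

D_KL(Q||P) = Σ Q(x) log₂(Q(x)/P(x))

Computing term by term:
  Q(1)·log₂(Q(1)/P(1)) = (1/4)·log₂((1/4)/(1/2)) = -0.25000
  Q(2)·log₂(Q(2)/P(2)) = (3/4)·log₂((3/4)/(1/2)) = 0.43872

D_KL(Q||P) = -0.25000 + 0.43872 = 0.18872 ≈ 0.1887 bits

These are NOT equal (difference: 0.0188 bits). KL divergence is asymmetric: D_KL(P||Q) ≠ D_KL(Q||P) in general.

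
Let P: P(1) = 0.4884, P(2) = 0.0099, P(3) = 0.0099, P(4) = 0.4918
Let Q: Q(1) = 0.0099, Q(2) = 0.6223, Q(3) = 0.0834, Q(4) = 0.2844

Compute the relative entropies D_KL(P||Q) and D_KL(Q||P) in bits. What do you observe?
D_KL(P||Q) = 3.0460 bits, D_KL(Q||P) = 3.6937 bits. The two directions give different values (D_KL(Q||P) exceeds D_KL(P||Q) by 0.6477 bits): KL divergence is asymmetric.

D_KL(P||Q) = Σ P(x) log₂(P(x)/Q(x))

Computing term by term:
  P(1)·log₂(P(1)/Q(1)) = 0.4884·log₂(0.4884/0.0099) = 2.74700
  P(2)·log₂(P(2)/Q(2)) = 0.0099·log₂(0.0099/0.6223) = -0.05914
  P(3)·log₂(P(3)/Q(3)) = 0.0099·log₂(0.0099/0.0834) = -0.03044
  P(4)·log₂(P(4)/Q(4)) = 0.4918·log₂(0.4918/0.2844) = 0.38860

D_KL(P||Q) = 2.74700 - 0.05914 - 0.03044 + 0.38860 = 3.04602 ≈ 3.0460 bits

D_KL(Q||P) = Σ Q(x) log₂(Q(x)/P(x))

Computing term by term:
  Q(1)·log₂(Q(1)/P(1)) = 0.0099·log₂(0.0099/0.4884) = -0.05568
  Q(2)·log₂(Q(2)/P(2)) = 0.6223·log₂(0.6223/0.0099) = 3.71764
  Q(3)·log₂(Q(3)/P(3)) = 0.0834·log₂(0.0834/0.0099) = 0.25642
  Q(4)·log₂(Q(4)/P(4)) = 0.2844·log₂(0.2844/0.4918) = -0.22472

D_KL(Q||P) = -0.05568 + 3.71764 + 0.25642 - 0.22472 = 3.69366 ≈ 3.6937 bits

These are NOT equal (difference: 0.6477 bits). KL divergence is asymmetric: D_KL(P||Q) ≠ D_KL(Q||P) in general.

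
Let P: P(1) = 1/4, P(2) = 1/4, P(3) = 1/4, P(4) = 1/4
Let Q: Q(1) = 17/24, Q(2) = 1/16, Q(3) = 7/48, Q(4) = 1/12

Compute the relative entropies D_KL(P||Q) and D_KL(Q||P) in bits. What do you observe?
D_KL(P||Q) = 0.7150 bits, D_KL(Q||P) = 0.6938 bits. The two directions give different values (D_KL(P||Q) exceeds D_KL(Q||P) by 0.0212 bits): KL divergence is asymmetric.

D_KL(P||Q) = Σ P(x) log₂(P(x)/Q(x))

Computing term by term:
  P(1)·log₂(P(1)/Q(1)) = (1/4)·log₂((1/4)/(17/24)) = -0.37563
  P(2)·log₂(P(2)/Q(2)) = (1/4)·log₂((1/4)/(1/16)) = 0.50000
  P(3)·log₂(P(3)/Q(3)) = (1/4)·log₂((1/4)/(7/48)) = 0.19440
  P(4)·log₂(P(4)/Q(4)) = (1/4)·log₂((1/4)/(1/12)) = 0.39624

D_KL(P||Q) = -0.37563 + 0.50000 + 0.19440 + 0.39624 = 0.71501 ≈ 0.7150 bits

D_KL(Q||P) = Σ Q(x) log₂(Q(x)/P(x))

Computing term by term:
  Q(1)·log₂(Q(1)/P(1)) = (17/24)·log₂((17/24)/(1/4)) = 1.06427
  Q(2)·log₂(Q(2)/P(2)) = (1/16)·log₂((1/16)/(1/4)) = -0.12500
  Q(3)·log₂(Q(3)/P(3)) = (7/48)·log₂((7/48)/(1/4)) = -0.11340
  Q(4)·log₂(Q(4)/P(4)) = (1/12)·log₂((1/12)/(1/4)) = -0.13208

D_KL(Q||P) = 1.06427 - 0.12500 - 0.11340 - 0.13208 = 0.69379 ≈ 0.6938 bits

These are NOT equal (difference: 0.0212 bits). KL divergence is asymmetric: D_KL(P||Q) ≠ D_KL(Q||P) in general.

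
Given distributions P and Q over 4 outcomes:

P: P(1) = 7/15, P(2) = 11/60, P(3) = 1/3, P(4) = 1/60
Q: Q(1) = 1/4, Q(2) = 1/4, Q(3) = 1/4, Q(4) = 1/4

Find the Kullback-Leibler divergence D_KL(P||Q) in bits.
0.4114 bits

D_KL(P||Q) = Σ P(x) log₂(P(x)/Q(x))

Computing term by term:
  P(1)·log₂(P(1)/Q(1)) = (7/15)·log₂((7/15)/(1/4)) = 0.42022
  P(2)·log₂(P(2)/Q(2)) = (11/60)·log₂((11/60)/(1/4)) = -0.08203
  P(3)·log₂(P(3)/Q(3)) = (1/3)·log₂((1/3)/(1/4)) = 0.13835
  P(4)·log₂(P(4)/Q(4)) = (1/60)·log₂((1/60)/(1/4)) = -0.06511

D_KL(P||Q) = 0.42022 - 0.08203 + 0.13835 - 0.06511 = 0.41143 ≈ 0.4114 bits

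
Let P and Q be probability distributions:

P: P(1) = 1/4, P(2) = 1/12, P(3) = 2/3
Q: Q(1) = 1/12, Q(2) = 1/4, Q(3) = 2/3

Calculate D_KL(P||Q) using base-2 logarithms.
0.2642 bits

D_KL(P||Q) = Σ P(x) log₂(P(x)/Q(x))

Computing term by term:
  P(1)·log₂(P(1)/Q(1)) = (1/4)·log₂((1/4)/(1/12)) = 0.39624
  P(2)·log₂(P(2)/Q(2)) = (1/12)·log₂((1/12)/(1/4)) = -0.13208
  P(3)·log₂(P(3)/Q(3)) = (2/3)·log₂((2/3)/(2/3)) = 0.00000

D_KL(P||Q) = 0.39624 - 0.13208 + 0.00000 = 0.26416 ≈ 0.2642 bits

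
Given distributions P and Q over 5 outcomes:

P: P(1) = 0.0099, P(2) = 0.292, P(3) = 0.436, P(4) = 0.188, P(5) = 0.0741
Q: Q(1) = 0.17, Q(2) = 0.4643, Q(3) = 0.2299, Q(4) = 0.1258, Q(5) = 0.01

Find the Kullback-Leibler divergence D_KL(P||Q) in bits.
0.4897 bits

D_KL(P||Q) = Σ P(x) log₂(P(x)/Q(x))

Computing term by term:
  P(1)·log₂(P(1)/Q(1)) = 0.0099·log₂(0.0099/0.17) = -0.04061
  P(2)·log₂(P(2)/Q(2)) = 0.292·log₂(0.292/0.4643) = -0.19537
  P(3)·log₂(P(3)/Q(3)) = 0.436·log₂(0.436/0.2299) = 0.40257
  P(4)·log₂(P(4)/Q(4)) = 0.188·log₂(0.188/0.1258) = 0.10896
  P(5)·log₂(P(5)/Q(5)) = 0.0741·log₂(0.0741/0.01) = 0.21411

D_KL(P||Q) = -0.04061 - 0.19537 + 0.40257 + 0.10896 + 0.21411 = 0.48966 ≈ 0.4897 bits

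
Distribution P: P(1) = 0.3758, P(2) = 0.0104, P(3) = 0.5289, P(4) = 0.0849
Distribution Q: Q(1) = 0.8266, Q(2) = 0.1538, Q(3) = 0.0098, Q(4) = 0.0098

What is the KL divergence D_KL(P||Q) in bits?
2.8400 bits

D_KL(P||Q) = Σ P(x) log₂(P(x)/Q(x))

Computing term by term:
  P(1)·log₂(P(1)/Q(1)) = 0.3758·log₂(0.3758/0.8266) = -0.42737
  P(2)·log₂(P(2)/Q(2)) = 0.0104·log₂(0.0104/0.1538) = -0.04042
  P(3)·log₂(P(3)/Q(3)) = 0.5289·log₂(0.5289/0.0098) = 3.04333
  P(4)·log₂(P(4)/Q(4)) = 0.0849·log₂(0.0849/0.0098) = 0.26446

D_KL(P||Q) = -0.42737 - 0.04042 + 3.04333 + 0.26446 = 2.84000 ≈ 2.8400 bits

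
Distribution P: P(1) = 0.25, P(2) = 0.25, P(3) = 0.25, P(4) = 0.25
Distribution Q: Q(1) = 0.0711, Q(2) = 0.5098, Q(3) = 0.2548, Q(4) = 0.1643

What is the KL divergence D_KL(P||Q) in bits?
0.3410 bits

D_KL(P||Q) = Σ P(x) log₂(P(x)/Q(x))

Computing term by term:
  P(1)·log₂(P(1)/Q(1)) = 0.25·log₂(0.25/0.0711) = 0.45350
  P(2)·log₂(P(2)/Q(2)) = 0.25·log₂(0.25/0.5098) = -0.25700
  P(3)·log₂(P(3)/Q(3)) = 0.25·log₂(0.25/0.2548) = -0.00686
  P(4)·log₂(P(4)/Q(4)) = 0.25·log₂(0.25/0.1643) = 0.15140

D_KL(P||Q) = 0.45350 - 0.25700 - 0.00686 + 0.15140 = 0.34104 ≈ 0.3410 bits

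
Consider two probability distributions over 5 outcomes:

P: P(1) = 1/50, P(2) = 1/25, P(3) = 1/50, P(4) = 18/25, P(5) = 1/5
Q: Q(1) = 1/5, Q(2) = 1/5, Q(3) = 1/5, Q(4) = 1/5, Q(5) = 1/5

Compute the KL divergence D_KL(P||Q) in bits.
1.1048 bits

D_KL(P||Q) = Σ P(x) log₂(P(x)/Q(x))

Computing term by term:
  P(1)·log₂(P(1)/Q(1)) = (1/50)·log₂((1/50)/(1/5)) = -0.06644
  P(2)·log₂(P(2)/Q(2)) = (1/25)·log₂((1/25)/(1/5)) = -0.09288
  P(3)·log₂(P(3)/Q(3)) = (1/50)·log₂((1/50)/(1/5)) = -0.06644
  P(4)·log₂(P(4)/Q(4)) = (18/25)·log₂((18/25)/(1/5)) = 1.33056
  P(5)·log₂(P(5)/Q(5)) = (1/5)·log₂((1/5)/(1/5)) = 0.00000

D_KL(P||Q) = -0.06644 - 0.09288 - 0.06644 + 1.33056 + 0.00000 = 1.10480 ≈ 1.1048 bits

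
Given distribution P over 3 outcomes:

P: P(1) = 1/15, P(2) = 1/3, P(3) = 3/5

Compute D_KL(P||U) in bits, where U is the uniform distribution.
0.3540 bits

U(i) = 1/3 for all i

D_KL(P||U) = Σ P(x) log₂(P(x) / (1/3))
           = Σ P(x) log₂(P(x)) + log₂(3)
           = log₂(3) - H(P)

H(P) = -Σ P(x) log₂(P(x)):
  -P(1)·log₂(P(1)) = -(1/15)·log₂(1/15) = 0.26046
  -P(2)·log₂(P(2)) = -(1/3)·log₂(1/3) = 0.52832
  -P(3)·log₂(P(3)) = -(3/5)·log₂(3/5) = 0.44218
H(P) = 0.26046 + 0.52832 + 0.44218 = 1.23096 bits

log₂(3) = 1.58496 bits

D_KL(P||U) = 1.58496 - 1.23096 = 0.35400 ≈ 0.3540 bits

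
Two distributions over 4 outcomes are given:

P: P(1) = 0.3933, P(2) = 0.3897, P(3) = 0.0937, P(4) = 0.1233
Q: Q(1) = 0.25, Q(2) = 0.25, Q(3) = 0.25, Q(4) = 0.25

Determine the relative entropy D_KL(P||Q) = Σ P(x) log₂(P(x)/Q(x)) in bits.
0.2483 bits

D_KL(P||Q) = Σ P(x) log₂(P(x)/Q(x))

Computing term by term:
  P(1)·log₂(P(1)/Q(1)) = 0.3933·log₂(0.3933/0.25) = 0.25710
  P(2)·log₂(P(2)/Q(2)) = 0.3897·log₂(0.3897/0.25) = 0.24958
  P(3)·log₂(P(3)/Q(3)) = 0.0937·log₂(0.0937/0.25) = -0.13266
  P(4)·log₂(P(4)/Q(4)) = 0.1233·log₂(0.1233/0.25) = -0.12574

D_KL(P||Q) = 0.25710 + 0.24958 - 0.13266 - 0.12574 = 0.24828 ≈ 0.2483 bits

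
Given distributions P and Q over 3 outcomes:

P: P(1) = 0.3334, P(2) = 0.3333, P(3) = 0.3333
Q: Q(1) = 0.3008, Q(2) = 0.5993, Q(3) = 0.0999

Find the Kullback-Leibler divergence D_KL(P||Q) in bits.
0.3467 bits

D_KL(P||Q) = Σ P(x) log₂(P(x)/Q(x))

Computing term by term:
  P(1)·log₂(P(1)/Q(1)) = 0.3334·log₂(0.3334/0.3008) = 0.04949
  P(2)·log₂(P(2)/Q(2)) = 0.3333·log₂(0.3333/0.5993) = -0.28212
  P(3)·log₂(P(3)/Q(3)) = 0.3333·log₂(0.3333/0.0999) = 0.57936

D_KL(P||Q) = 0.04949 - 0.28212 + 0.57936 = 0.34673 ≈ 0.3467 bits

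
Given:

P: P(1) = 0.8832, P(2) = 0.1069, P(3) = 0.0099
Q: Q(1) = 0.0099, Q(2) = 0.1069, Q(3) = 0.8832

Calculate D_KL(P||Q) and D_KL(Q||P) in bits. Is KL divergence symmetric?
D_KL(P||Q) = 5.6583 bits, D_KL(Q||P) = 5.6583 bits. The two values coincide for this particular pair, but no — KL divergence is not symmetric in general.

D_KL(P||Q) = Σ P(x) log₂(P(x)/Q(x))

Computing term by term:
  P(1)·log₂(P(1)/Q(1)) = 0.8832·log₂(0.8832/0.0099) = 5.72240
  P(2)·log₂(P(2)/Q(2)) = 0.1069·log₂(0.1069/0.1069) = 0.00000
  P(3)·log₂(P(3)/Q(3)) = 0.0099·log₂(0.0099/0.8832) = -0.06414

D_KL(P||Q) = 5.72240 + 0.00000 - 0.06414 = 5.65826 ≈ 5.6583 bits

D_KL(Q||P) = Σ Q(x) log₂(Q(x)/P(x))

Computing term by term:
  Q(1)·log₂(Q(1)/P(1)) = 0.0099·log₂(0.0099/0.8832) = -0.06414
  Q(2)·log₂(Q(2)/P(2)) = 0.1069·log₂(0.1069/0.1069) = 0.00000
  Q(3)·log₂(Q(3)/P(3)) = 0.8832·log₂(0.8832/0.0099) = 5.72240

D_KL(Q||P) = -0.06414 + 0.00000 + 5.72240 = 5.65826 ≈ 5.6583 bits

These ARE equal here. Q is P with outcomes relabeled (Q(1) = P(3), Q(3) = P(1)) by a relabeling that is its own inverse, so the two sums contain exactly the same terms in a different order. This is a special case — KL divergence is not symmetric in general: D_KL(P||Q) ≠ D_KL(Q||P) for most P, Q.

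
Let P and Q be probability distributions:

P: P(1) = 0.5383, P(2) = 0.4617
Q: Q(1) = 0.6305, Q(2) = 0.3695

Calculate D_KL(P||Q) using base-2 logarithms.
0.0256 bits

D_KL(P||Q) = Σ P(x) log₂(P(x)/Q(x))

Computing term by term:
  P(1)·log₂(P(1)/Q(1)) = 0.5383·log₂(0.5383/0.6305) = -0.12278
  P(2)·log₂(P(2)/Q(2)) = 0.4617·log₂(0.4617/0.3695) = 0.14838

D_KL(P||Q) = -0.12278 + 0.14838 = 0.02560 ≈ 0.0256 bits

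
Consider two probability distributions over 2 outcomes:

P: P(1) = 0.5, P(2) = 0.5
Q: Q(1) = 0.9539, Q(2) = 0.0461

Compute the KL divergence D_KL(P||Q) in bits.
1.2536 bits

D_KL(P||Q) = Σ P(x) log₂(P(x)/Q(x))

Computing term by term:
  P(1)·log₂(P(1)/Q(1)) = 0.5·log₂(0.5/0.9539) = -0.46595
  P(2)·log₂(P(2)/Q(2)) = 0.5·log₂(0.5/0.0461) = 1.71954

D_KL(P||Q) = -0.46595 + 1.71954 = 1.25359 ≈ 1.2536 bits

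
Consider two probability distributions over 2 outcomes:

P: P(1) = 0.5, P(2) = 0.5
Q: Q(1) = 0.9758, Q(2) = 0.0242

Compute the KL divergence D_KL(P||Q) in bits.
1.7021 bits

D_KL(P||Q) = Σ P(x) log₂(P(x)/Q(x))

Computing term by term:
  P(1)·log₂(P(1)/Q(1)) = 0.5·log₂(0.5/0.9758) = -0.48233
  P(2)·log₂(P(2)/Q(2)) = 0.5·log₂(0.5/0.0242) = 2.18442

D_KL(P||Q) = -0.48233 + 2.18442 = 1.70209 ≈ 1.7021 bits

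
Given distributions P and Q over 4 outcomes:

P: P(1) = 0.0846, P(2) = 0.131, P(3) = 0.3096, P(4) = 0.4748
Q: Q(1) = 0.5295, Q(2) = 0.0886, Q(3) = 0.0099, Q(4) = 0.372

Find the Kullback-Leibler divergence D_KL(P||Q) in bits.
1.5549 bits

D_KL(P||Q) = Σ P(x) log₂(P(x)/Q(x))

Computing term by term:
  P(1)·log₂(P(1)/Q(1)) = 0.0846·log₂(0.0846/0.5295) = -0.22384
  P(2)·log₂(P(2)/Q(2)) = 0.131·log₂(0.131/0.0886) = 0.07391
  P(3)·log₂(P(3)/Q(3)) = 0.3096·log₂(0.3096/0.0099) = 1.53773
  P(4)·log₂(P(4)/Q(4)) = 0.4748·log₂(0.4748/0.372) = 0.16714

D_KL(P||Q) = -0.22384 + 0.07391 + 1.53773 + 0.16714 = 1.55494 ≈ 1.5549 bits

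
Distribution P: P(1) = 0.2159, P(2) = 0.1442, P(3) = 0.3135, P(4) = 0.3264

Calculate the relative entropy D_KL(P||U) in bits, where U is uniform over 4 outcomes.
0.0678 bits

U(i) = 1/4 for all i

D_KL(P||U) = Σ P(x) log₂(P(x) / (1/4))
           = Σ P(x) log₂(P(x)) + log₂(4)
           = log₂(4) - H(P)

H(P) = -Σ P(x) log₂(P(x)):
  -P(1)·log₂(P(1)) = -(0.2159)·log₂(0.2159) = 0.47748
  -P(2)·log₂(P(2)) = -(0.1442)·log₂(0.1442) = 0.40287
  -P(3)·log₂(P(3)) = -(0.3135)·log₂(0.3135) = 0.52463
  -P(4)·log₂(P(4)) = -(0.3264)·log₂(0.3264) = 0.52723
H(P) = 0.47748 + 0.40287 + 0.52463 + 0.52723 = 1.93221 bits

log₂(4) = 2.00000 bits

D_KL(P||U) = 2.00000 - 1.93221 = 0.06779 ≈ 0.0678 bits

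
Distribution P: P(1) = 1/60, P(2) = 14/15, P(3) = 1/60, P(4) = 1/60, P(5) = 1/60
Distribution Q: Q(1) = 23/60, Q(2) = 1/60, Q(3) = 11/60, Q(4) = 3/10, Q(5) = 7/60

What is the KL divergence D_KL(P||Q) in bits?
5.1709 bits

D_KL(P||Q) = Σ P(x) log₂(P(x)/Q(x))

Computing term by term:
  P(1)·log₂(P(1)/Q(1)) = (1/60)·log₂((1/60)/(23/60)) = -0.07539
  P(2)·log₂(P(2)/Q(2)) = (14/15)·log₂((14/15)/(1/60)) = 5.42020
  P(3)·log₂(P(3)/Q(3)) = (1/60)·log₂((1/60)/(11/60)) = -0.05766
  P(4)·log₂(P(4)/Q(4)) = (1/60)·log₂((1/60)/(3/10)) = -0.06950
  P(5)·log₂(P(5)/Q(5)) = (1/60)·log₂((1/60)/(7/60)) = -0.04679

D_KL(P||Q) = -0.07539 + 5.42020 - 0.05766 - 0.06950 - 0.04679 = 5.17086 ≈ 5.1709 bits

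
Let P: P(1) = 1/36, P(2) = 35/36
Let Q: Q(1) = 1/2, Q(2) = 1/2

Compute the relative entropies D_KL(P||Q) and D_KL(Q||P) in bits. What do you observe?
D_KL(P||Q) = 0.8169 bits, D_KL(Q||P) = 1.6053 bits. The two directions give different values (D_KL(Q||P) exceeds D_KL(P||Q) by 0.7884 bits): KL divergence is asymmetric.

D_KL(P||Q) = Σ P(x) log₂(P(x)/Q(x))

Computing term by term:
  P(1)·log₂(P(1)/Q(1)) = (1/36)·log₂((1/36)/(1/2)) = -0.11583
  P(2)·log₂(P(2)/Q(2)) = (35/36)·log₂((35/36)/(1/2)) = 0.93271

D_KL(P||Q) = -0.11583 + 0.93271 = 0.81688 ≈ 0.8169 bits

D_KL(Q||P) = Σ Q(x) log₂(Q(x)/P(x))

Computing term by term:
  Q(1)·log₂(Q(1)/P(1)) = (1/2)·log₂((1/2)/(1/36)) = 2.08496
  Q(2)·log₂(Q(2)/P(2)) = (1/2)·log₂((1/2)/(35/36)) = -0.47968

D_KL(Q||P) = 2.08496 - 0.47968 = 1.60528 ≈ 1.6053 bits

These are NOT equal (difference: 0.7884 bits). KL divergence is asymmetric: D_KL(P||Q) ≠ D_KL(Q||P) in general.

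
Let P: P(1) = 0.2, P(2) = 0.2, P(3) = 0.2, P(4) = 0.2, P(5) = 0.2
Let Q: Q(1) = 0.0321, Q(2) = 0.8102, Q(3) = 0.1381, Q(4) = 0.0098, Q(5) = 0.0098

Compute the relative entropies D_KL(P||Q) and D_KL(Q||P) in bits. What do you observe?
D_KL(P||Q) = 1.9715 bits, D_KL(Q||P) = 1.3914 bits. The two directions give different values (D_KL(P||Q) exceeds D_KL(Q||P) by 0.5801 bits): KL divergence is asymmetric.

D_KL(P||Q) = Σ P(x) log₂(P(x)/Q(x))

Computing term by term:
  P(1)·log₂(P(1)/Q(1)) = 0.2·log₂(0.2/0.0321) = 0.52787
  P(2)·log₂(P(2)/Q(2)) = 0.2·log₂(0.2/0.8102) = -0.40366
  P(3)·log₂(P(3)/Q(3)) = 0.2·log₂(0.2/0.1381) = 0.10686
  P(4)·log₂(P(4)/Q(4)) = 0.2·log₂(0.2/0.0098) = 0.87021
  P(5)·log₂(P(5)/Q(5)) = 0.2·log₂(0.2/0.0098) = 0.87021

D_KL(P||Q) = 0.52787 - 0.40366 + 0.10686 + 0.87021 + 0.87021 = 1.97149 ≈ 1.9715 bits

D_KL(Q||P) = Σ Q(x) log₂(Q(x)/P(x))

Computing term by term:
  Q(1)·log₂(Q(1)/P(1)) = 0.0321·log₂(0.0321/0.2) = -0.08472
  Q(2)·log₂(Q(2)/P(2)) = 0.8102·log₂(0.8102/0.2) = 1.63521
  Q(3)·log₂(Q(3)/P(3)) = 0.1381·log₂(0.1381/0.2) = -0.07378
  Q(4)·log₂(Q(4)/P(4)) = 0.0098·log₂(0.0098/0.2) = -0.04264
  Q(5)·log₂(Q(5)/P(5)) = 0.0098·log₂(0.0098/0.2) = -0.04264

D_KL(Q||P) = -0.08472 + 1.63521 - 0.07378 - 0.04264 - 0.04264 = 1.39143 ≈ 1.3914 bits

These are NOT equal (difference: 0.5801 bits). KL divergence is asymmetric: D_KL(P||Q) ≠ D_KL(Q||P) in general.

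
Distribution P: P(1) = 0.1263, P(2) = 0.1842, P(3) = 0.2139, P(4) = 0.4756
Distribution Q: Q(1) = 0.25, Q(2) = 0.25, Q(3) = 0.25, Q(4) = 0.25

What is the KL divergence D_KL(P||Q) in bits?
0.1876 bits

D_KL(P||Q) = Σ P(x) log₂(P(x)/Q(x))

Computing term by term:
  P(1)·log₂(P(1)/Q(1)) = 0.1263·log₂(0.1263/0.25) = -0.12441
  P(2)·log₂(P(2)/Q(2)) = 0.1842·log₂(0.1842/0.25) = -0.08117
  P(3)·log₂(P(3)/Q(3)) = 0.2139·log₂(0.2139/0.25) = -0.04813
  P(4)·log₂(P(4)/Q(4)) = 0.4756·log₂(0.4756/0.25) = 0.44127

D_KL(P||Q) = -0.12441 - 0.08117 - 0.04813 + 0.44127 = 0.18756 ≈ 0.1876 bits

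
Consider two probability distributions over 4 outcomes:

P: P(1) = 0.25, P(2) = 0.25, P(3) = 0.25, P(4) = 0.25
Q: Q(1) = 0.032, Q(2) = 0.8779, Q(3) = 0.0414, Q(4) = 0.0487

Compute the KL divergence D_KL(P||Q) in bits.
1.5270 bits

D_KL(P||Q) = Σ P(x) log₂(P(x)/Q(x))

Computing term by term:
  P(1)·log₂(P(1)/Q(1)) = 0.25·log₂(0.25/0.032) = 0.74145
  P(2)·log₂(P(2)/Q(2)) = 0.25·log₂(0.25/0.8779) = -0.45303
  P(3)·log₂(P(3)/Q(3)) = 0.25·log₂(0.25/0.0414) = 0.64856
  P(4)·log₂(P(4)/Q(4)) = 0.25·log₂(0.25/0.0487) = 0.58998

D_KL(P||Q) = 0.74145 - 0.45303 + 0.64856 + 0.58998 = 1.52696 ≈ 1.5270 bits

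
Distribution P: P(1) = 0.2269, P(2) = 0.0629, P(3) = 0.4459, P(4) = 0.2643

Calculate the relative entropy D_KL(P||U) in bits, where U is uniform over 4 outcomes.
0.2365 bits

U(i) = 1/4 for all i

D_KL(P||U) = Σ P(x) log₂(P(x) / (1/4))
           = Σ P(x) log₂(P(x)) + log₂(4)
           = log₂(4) - H(P)

H(P) = -Σ P(x) log₂(P(x)):
  -P(1)·log₂(P(1)) = -(0.2269)·log₂(0.2269) = 0.48554
  -P(2)·log₂(P(2)) = -(0.0629)·log₂(0.0629) = 0.25102
  -P(3)·log₂(P(3)) = -(0.4459)·log₂(0.4459) = 0.51957
  -P(4)·log₂(P(4)) = -(0.2643)·log₂(0.2643) = 0.50739
H(P) = 0.48554 + 0.25102 + 0.51957 + 0.50739 = 1.76352 bits

log₂(4) = 2.00000 bits

D_KL(P||U) = 2.00000 - 1.76352 = 0.23648 ≈ 0.2365 bits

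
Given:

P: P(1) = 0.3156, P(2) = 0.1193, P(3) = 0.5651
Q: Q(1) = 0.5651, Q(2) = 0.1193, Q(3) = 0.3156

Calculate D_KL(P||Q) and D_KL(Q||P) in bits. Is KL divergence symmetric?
D_KL(P||Q) = 0.2097 bits, D_KL(Q||P) = 0.2097 bits. The two values coincide for this particular pair, but no — KL divergence is not symmetric in general.

D_KL(P||Q) = Σ P(x) log₂(P(x)/Q(x))

Computing term by term:
  P(1)·log₂(P(1)/Q(1)) = 0.3156·log₂(0.3156/0.5651) = -0.26523
  P(2)·log₂(P(2)/Q(2)) = 0.1193·log₂(0.1193/0.1193) = 0.00000
  P(3)·log₂(P(3)/Q(3)) = 0.5651·log₂(0.5651/0.3156) = 0.47492

D_KL(P||Q) = -0.26523 + 0.00000 + 0.47492 = 0.20969 ≈ 0.2097 bits

D_KL(Q||P) = Σ Q(x) log₂(Q(x)/P(x))

Computing term by term:
  Q(1)·log₂(Q(1)/P(1)) = 0.5651·log₂(0.5651/0.3156) = 0.47492
  Q(2)·log₂(Q(2)/P(2)) = 0.1193·log₂(0.1193/0.1193) = 0.00000
  Q(3)·log₂(Q(3)/P(3)) = 0.3156·log₂(0.3156/0.5651) = -0.26523

D_KL(Q||P) = 0.47492 + 0.00000 - 0.26523 = 0.20969 ≈ 0.2097 bits

These ARE equal here. Q is P with outcomes relabeled (Q(1) = P(3), Q(3) = P(1)) by a relabeling that is its own inverse, so the two sums contain exactly the same terms in a different order. This is a special case — KL divergence is not symmetric in general: D_KL(P||Q) ≠ D_KL(Q||P) for most P, Q.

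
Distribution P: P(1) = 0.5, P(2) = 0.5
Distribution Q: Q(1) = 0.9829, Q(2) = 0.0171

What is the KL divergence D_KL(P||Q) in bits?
1.9474 bits

D_KL(P||Q) = Σ P(x) log₂(P(x)/Q(x))

Computing term by term:
  P(1)·log₂(P(1)/Q(1)) = 0.5·log₂(0.5/0.9829) = -0.48756
  P(2)·log₂(P(2)/Q(2)) = 0.5·log₂(0.5/0.0171) = 2.43493

D_KL(P||Q) = -0.48756 + 2.43493 = 1.94737 ≈ 1.9474 bits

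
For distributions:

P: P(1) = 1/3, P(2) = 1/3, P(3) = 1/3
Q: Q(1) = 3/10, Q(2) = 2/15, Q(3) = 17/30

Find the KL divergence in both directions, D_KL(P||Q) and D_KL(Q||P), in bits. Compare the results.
D_KL(P||Q) = 0.2361 bits, D_KL(Q||P) = 0.2119 bits. D_KL(P||Q) is larger than D_KL(Q||P) by 0.0242 bits; the two directions differ.

D_KL(P||Q) = Σ P(x) log₂(P(x)/Q(x))

Computing term by term:
  P(1)·log₂(P(1)/Q(1)) = (1/3)·log₂((1/3)/(3/10)) = 0.05067
  P(2)·log₂(P(2)/Q(2)) = (1/3)·log₂((1/3)/(2/15)) = 0.44064
  P(3)·log₂(P(3)/Q(3)) = (1/3)·log₂((1/3)/(17/30)) = -0.25518

D_KL(P||Q) = 0.05067 + 0.44064 - 0.25518 = 0.23613 ≈ 0.2361 bits

D_KL(Q||P) = Σ Q(x) log₂(Q(x)/P(x))

Computing term by term:
  Q(1)·log₂(Q(1)/P(1)) = (3/10)·log₂((3/10)/(1/3)) = -0.04560
  Q(2)·log₂(Q(2)/P(2)) = (2/15)·log₂((2/15)/(1/3)) = -0.17626
  Q(3)·log₂(Q(3)/P(3)) = (17/30)·log₂((17/30)/(1/3)) = 0.43380

D_KL(Q||P) = -0.04560 - 0.17626 + 0.43380 = 0.21194 ≈ 0.2119 bits

These are NOT equal (difference: 0.0242 bits). KL divergence is asymmetric: D_KL(P||Q) ≠ D_KL(Q||P) in general.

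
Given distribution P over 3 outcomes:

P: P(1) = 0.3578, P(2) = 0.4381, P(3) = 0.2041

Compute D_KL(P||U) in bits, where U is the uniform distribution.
0.0649 bits

U(i) = 1/3 for all i

D_KL(P||U) = Σ P(x) log₂(P(x) / (1/3))
           = Σ P(x) log₂(P(x)) + log₂(3)
           = log₂(3) - H(P)

H(P) = -Σ P(x) log₂(P(x)):
  -P(1)·log₂(P(1)) = -(0.3578)·log₂(0.3578) = 0.53054
  -P(2)·log₂(P(2)) = -(0.4381)·log₂(0.4381) = 0.52163
  -P(3)·log₂(P(3)) = -(0.2041)·log₂(0.2041) = 0.46793
H(P) = 0.53054 + 0.52163 + 0.46793 = 1.52010 bits

log₂(3) = 1.58496 bits

D_KL(P||U) = 1.58496 - 1.52010 = 0.06486 ≈ 0.0649 bits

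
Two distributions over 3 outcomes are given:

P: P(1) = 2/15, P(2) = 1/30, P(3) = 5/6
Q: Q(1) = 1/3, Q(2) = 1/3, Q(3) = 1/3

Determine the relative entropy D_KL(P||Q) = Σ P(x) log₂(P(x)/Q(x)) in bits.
0.8146 bits

D_KL(P||Q) = Σ P(x) log₂(P(x)/Q(x))

Computing term by term:
  P(1)·log₂(P(1)/Q(1)) = (2/15)·log₂((2/15)/(1/3)) = -0.17626
  P(2)·log₂(P(2)/Q(2)) = (1/30)·log₂((1/30)/(1/3)) = -0.11073
  P(3)·log₂(P(3)/Q(3)) = (5/6)·log₂((5/6)/(1/3)) = 1.10161

D_KL(P||Q) = -0.17626 - 0.11073 + 1.10161 = 0.81462 ≈ 0.8146 bits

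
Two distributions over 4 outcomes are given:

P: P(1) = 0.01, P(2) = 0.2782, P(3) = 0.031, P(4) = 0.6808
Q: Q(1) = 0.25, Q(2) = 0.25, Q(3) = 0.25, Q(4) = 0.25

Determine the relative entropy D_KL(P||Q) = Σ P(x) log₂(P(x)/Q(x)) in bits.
0.8871 bits

D_KL(P||Q) = Σ P(x) log₂(P(x)/Q(x))

Computing term by term:
  P(1)·log₂(P(1)/Q(1)) = 0.01·log₂(0.01/0.25) = -0.04644
  P(2)·log₂(P(2)/Q(2)) = 0.2782·log₂(0.2782/0.25) = 0.04290
  P(3)·log₂(P(3)/Q(3)) = 0.031·log₂(0.031/0.25) = -0.09336
  P(4)·log₂(P(4)/Q(4)) = 0.6808·log₂(0.6808/0.25) = 0.98396

D_KL(P||Q) = -0.04644 + 0.04290 - 0.09336 + 0.98396 = 0.88706 ≈ 0.8871 bits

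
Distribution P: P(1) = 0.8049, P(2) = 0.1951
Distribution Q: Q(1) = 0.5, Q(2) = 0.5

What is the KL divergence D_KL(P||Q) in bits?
0.2880 bits

D_KL(P||Q) = Σ P(x) log₂(P(x)/Q(x))

Computing term by term:
  P(1)·log₂(P(1)/Q(1)) = 0.8049·log₂(0.8049/0.5) = 0.55287
  P(2)·log₂(P(2)/Q(2)) = 0.1951·log₂(0.1951/0.5) = -0.26489

D_KL(P||Q) = 0.55287 - 0.26489 = 0.28798 ≈ 0.2880 bits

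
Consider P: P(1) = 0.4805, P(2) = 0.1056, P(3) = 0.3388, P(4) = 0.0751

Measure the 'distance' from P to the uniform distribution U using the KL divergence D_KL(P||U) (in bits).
0.3399 bits

U(i) = 1/4 for all i

D_KL(P||U) = Σ P(x) log₂(P(x) / (1/4))
           = Σ P(x) log₂(P(x)) + log₂(4)
           = log₂(4) - H(P)

H(P) = -Σ P(x) log₂(P(x)):
  -P(1)·log₂(P(1)) = -(0.4805)·log₂(0.4805) = 0.50808
  -P(2)·log₂(P(2)) = -(0.1056)·log₂(0.1056) = 0.34249
  -P(3)·log₂(P(3)) = -(0.3388)·log₂(0.3388) = 0.52903
  -P(4)·log₂(P(4)) = -(0.0751)·log₂(0.0751) = 0.28050
H(P) = 0.50808 + 0.34249 + 0.52903 + 0.28050 = 1.66010 bits

log₂(4) = 2.00000 bits

D_KL(P||U) = 2.00000 - 1.66010 = 0.33990 ≈ 0.3399 bits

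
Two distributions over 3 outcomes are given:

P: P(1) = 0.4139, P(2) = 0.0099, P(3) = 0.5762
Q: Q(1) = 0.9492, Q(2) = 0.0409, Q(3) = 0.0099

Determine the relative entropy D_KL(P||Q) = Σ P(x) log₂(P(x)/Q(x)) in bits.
2.8624 bits

D_KL(P||Q) = Σ P(x) log₂(P(x)/Q(x))

Computing term by term:
  P(1)·log₂(P(1)/Q(1)) = 0.4139·log₂(0.4139/0.9492) = -0.49562
  P(2)·log₂(P(2)/Q(2)) = 0.0099·log₂(0.0099/0.0409) = -0.02026
  P(3)·log₂(P(3)/Q(3)) = 0.5762·log₂(0.5762/0.0099) = 3.37826

D_KL(P||Q) = -0.49562 - 0.02026 + 3.37826 = 2.86238 ≈ 2.8624 bits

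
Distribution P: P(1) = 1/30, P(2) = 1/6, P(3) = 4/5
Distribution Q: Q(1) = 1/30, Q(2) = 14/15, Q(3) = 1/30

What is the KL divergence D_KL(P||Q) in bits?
3.2537 bits

D_KL(P||Q) = Σ P(x) log₂(P(x)/Q(x))

Computing term by term:
  P(1)·log₂(P(1)/Q(1)) = (1/30)·log₂((1/30)/(1/30)) = 0.00000
  P(2)·log₂(P(2)/Q(2)) = (1/6)·log₂((1/6)/(14/15)) = -0.41424
  P(3)·log₂(P(3)/Q(3)) = (4/5)·log₂((4/5)/(1/30)) = 3.66797

D_KL(P||Q) = 0.00000 - 0.41424 + 3.66797 = 3.25373 ≈ 3.2537 bits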